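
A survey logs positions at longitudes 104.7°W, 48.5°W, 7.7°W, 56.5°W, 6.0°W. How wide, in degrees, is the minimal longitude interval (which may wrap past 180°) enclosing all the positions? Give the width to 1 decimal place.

98.7°

Sort the longitudes: -104.7°, -56.5°, -48.5°, -7.7°, -6.0°.
Eastward gaps between consecutive values (wrapping around): 48.2°, 8.0°, 40.8°, 1.7°, 261.3°.
Largest gap = 261.3° ⇒ minimal covering band is its complement: 360° − 261.3° = 98.7°.
Band runs from -104.7° eastward to -6.0°.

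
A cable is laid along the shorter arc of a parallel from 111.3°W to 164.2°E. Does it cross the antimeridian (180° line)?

Yes

Naïve |164.2 − -111.3| = 275.5° > 180°, so the shorter arc goes the other way round — across 180°.
Signed shortest Δλ = ((164.2 − -111.3 + 180) mod 360) − 180 = -84.5°.
Going west by 84.5° from -111.3° passes through 180° before reaching +164.2°.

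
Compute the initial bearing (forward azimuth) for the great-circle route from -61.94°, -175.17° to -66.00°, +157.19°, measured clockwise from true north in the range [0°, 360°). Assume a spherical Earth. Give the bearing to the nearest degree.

Δλ = 157.19 − -175.17 = 332.36°; wrapped into (−180°, 180°]: -27.64°.
θ = atan2( sin Δλ · cos φ₂ , cos φ₁ · sin φ₂ − sin φ₁ · cos φ₂ · cos Δλ )
  = atan2(-0.18869, -0.11176) = -120.638° → normalised to [0°, 360°): 239.362°.

239°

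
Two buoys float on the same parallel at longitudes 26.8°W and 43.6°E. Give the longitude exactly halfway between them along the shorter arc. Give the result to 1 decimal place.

8.4°E

Signed shortest Δλ from -26.8° to +43.6° is +70.4°.
Midpoint longitude = -26.8° + (+70.4°)/2 = -26.8° + 35.2° = +8.4°.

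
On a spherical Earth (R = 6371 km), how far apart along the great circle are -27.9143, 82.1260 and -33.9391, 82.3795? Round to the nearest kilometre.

670 km

Δλ = 82.3795 − 82.1260 = 0.2535°.
Δφ = -33.9391 − -27.9143 = -6.0248°.
a = sin²(Δφ/2) + cos φ₁ · cos φ₂ · sin²(Δλ/2) = 0.002765.
c = 2·atan2(√a, √(1−a)) = 0.10522 rad → d = 6371·c ≈ 670.36 km.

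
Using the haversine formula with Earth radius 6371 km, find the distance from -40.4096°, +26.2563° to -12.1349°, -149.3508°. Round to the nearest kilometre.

Δλ = -149.3508 − 26.2563 = -175.6071°.
Δφ = -12.1349 − -40.4096 = 28.2747°.
a = sin²(Δφ/2) + cos φ₁ · cos φ₂ · sin²(Δλ/2) = 0.802979.
c = 2·atan2(√a, √(1−a)) = 2.22177 rad → d = 6371·c ≈ 14154.87 km.

14155 km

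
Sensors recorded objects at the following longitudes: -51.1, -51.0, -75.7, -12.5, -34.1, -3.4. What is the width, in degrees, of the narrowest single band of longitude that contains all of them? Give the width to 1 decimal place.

72.3°

Sort the longitudes: -75.7°, -51.1°, -51.0°, -34.1°, -12.5°, -3.4°.
Eastward gaps between consecutive values (wrapping around): 24.6°, 0.1°, 16.9°, 21.6°, 9.1°, 287.7°.
Largest gap = 287.7° ⇒ minimal covering band is its complement: 360° − 287.7° = 72.3°.
Band runs from -75.7° eastward to -3.4°.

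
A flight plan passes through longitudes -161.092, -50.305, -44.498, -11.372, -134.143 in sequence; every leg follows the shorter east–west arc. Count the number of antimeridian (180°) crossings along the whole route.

0

Leg 1: -161.092° → -50.305°, shortest Δλ = 110.787° (east) — does not cross 180°.
Leg 2: -50.305° → -44.498°, shortest Δλ = 5.807° (east) — does not cross 180°.
Leg 3: -44.498° → -11.372°, shortest Δλ = 33.126° (east) — does not cross 180°.
Leg 4: -11.372° → -134.143°, shortest Δλ = -122.771° (west) — does not cross 180°.
Total crossings: 0.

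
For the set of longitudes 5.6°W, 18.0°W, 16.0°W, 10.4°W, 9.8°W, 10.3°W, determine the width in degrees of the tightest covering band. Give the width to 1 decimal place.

Sort the longitudes: -18.0°, -16.0°, -10.4°, -10.3°, -9.8°, -5.6°.
Eastward gaps between consecutive values (wrapping around): 2.0°, 5.6°, 0.1°, 0.5°, 4.2°, 347.6°.
Largest gap = 347.6° ⇒ minimal covering band is its complement: 360° − 347.6° = 12.4°.
Band runs from -18.0° eastward to -5.6°.

12.4°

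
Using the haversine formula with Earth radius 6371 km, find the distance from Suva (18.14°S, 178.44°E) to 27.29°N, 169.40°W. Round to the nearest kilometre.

5219 km

Δλ = -169.40 − 178.44 = -347.84°; wrapped into (−180°, 180°]: 12.16°.
Δφ = 27.29 − -18.14 = 45.43°.
a = sin²(Δφ/2) + cos φ₁ · cos φ₂ · sin²(Δλ/2) = 0.158584.
c = 2·atan2(√a, √(1−a)) = 0.81916 rad → d = 6371·c ≈ 5218.90 km.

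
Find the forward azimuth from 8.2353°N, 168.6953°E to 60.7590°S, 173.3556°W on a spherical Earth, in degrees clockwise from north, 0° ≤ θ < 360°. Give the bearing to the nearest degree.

Δλ = -173.3556 − 168.6953 = -342.0509°; wrapped into (−180°, 180°]: 17.9491°.
θ = atan2( sin Δλ · cos φ₂ , cos φ₁ · sin φ₂ − sin φ₁ · cos φ₂ · cos Δλ )
  = atan2(0.15054, -0.93014) = 170.807° → normalised to [0°, 360°): 170.807°.

171°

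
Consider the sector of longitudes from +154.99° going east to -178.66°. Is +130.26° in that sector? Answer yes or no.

Band width going east from +154.99° to -178.66°: ((-178.66 − 154.99) mod 360) = 26.35°.
Offset of +130.26° east of the west edge: ((130.26 − 154.99) mod 360) = 335.27°.
335.27° > 26.35° ⇒ outside.

No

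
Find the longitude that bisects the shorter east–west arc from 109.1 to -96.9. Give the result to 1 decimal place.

-173.9°

Signed shortest Δλ from +109.1° to -96.9° is +154.0°.
Midpoint longitude = +109.1° + (+154.0°)/2 = +109.1° + 77.0° = +186.1°.
Normalise into (−180°, 180°]: -173.9°.
(The naïve average (+109.1 + -96.9)/2 = 6.1° is on the wrong side of the globe.)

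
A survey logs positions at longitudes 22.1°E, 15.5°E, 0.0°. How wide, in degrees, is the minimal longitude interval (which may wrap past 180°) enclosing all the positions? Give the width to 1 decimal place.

Sort the longitudes: +0.0°, +15.5°, +22.1°.
Eastward gaps between consecutive values (wrapping around): 15.5°, 6.6°, 337.9°.
Largest gap = 337.9° ⇒ minimal covering band is its complement: 360° − 337.9° = 22.1°.
Band runs from +0.0° eastward to +22.1°.

22.1°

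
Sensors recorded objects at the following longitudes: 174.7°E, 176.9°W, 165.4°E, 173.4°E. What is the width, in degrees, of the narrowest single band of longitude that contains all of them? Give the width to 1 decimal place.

17.7°

Sort the longitudes: -176.9°, +165.4°, +173.4°, +174.7°.
Eastward gaps between consecutive values (wrapping around): 342.3°, 8.0°, 1.3°, 8.4°.
Largest gap = 342.3° ⇒ minimal covering band is its complement: 360° − 342.3° = 17.7°.
Band runs from +165.4° eastward to -176.9°, crossing the antimeridian.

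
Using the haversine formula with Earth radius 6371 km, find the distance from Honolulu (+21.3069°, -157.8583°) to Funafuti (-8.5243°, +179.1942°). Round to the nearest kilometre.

4157 km

Δλ = 179.1942 − -157.8583 = 337.0525°; wrapped into (−180°, 180°]: -22.9475°.
Δφ = -8.5243 − 21.3069 = -29.8312°.
a = sin²(Δφ/2) + cos φ₁ · cos φ₂ · sin²(Δλ/2) = 0.102710.
c = 2·atan2(√a, √(1−a)) = 0.65248 rad → d = 6371·c ≈ 4156.95 km.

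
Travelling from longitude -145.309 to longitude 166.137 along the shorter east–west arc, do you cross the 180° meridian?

Naïve |166.137 − -145.309| = 311.446° > 180°, so the shorter arc goes the other way round — across 180°.
Signed shortest Δλ = ((166.137 − -145.309 + 180) mod 360) − 180 = -48.554°.
Going west by 48.554° from -145.309° passes through 180° before reaching +166.137°.

Yes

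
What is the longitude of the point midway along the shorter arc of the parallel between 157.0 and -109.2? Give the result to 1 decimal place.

Signed shortest Δλ from +157.0° to -109.2° is +93.8°.
Midpoint longitude = +157.0° + (+93.8°)/2 = +157.0° + 46.9° = +203.9°.
Normalise into (−180°, 180°]: -156.1°.
(The naïve average (+157.0 + -109.2)/2 = 23.9° is on the wrong side of the globe.)

-156.1°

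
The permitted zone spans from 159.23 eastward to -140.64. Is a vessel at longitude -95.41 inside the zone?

Band width going east from +159.23° to -140.64°: ((-140.64 − 159.23) mod 360) = 60.13°.
Offset of -95.41° east of the west edge: ((-95.41 − 159.23) mod 360) = 105.36°.
105.36° > 60.13° ⇒ outside.

No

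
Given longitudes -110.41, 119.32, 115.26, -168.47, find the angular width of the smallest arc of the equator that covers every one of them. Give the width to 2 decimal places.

Sort the longitudes: -168.47°, -110.41°, +115.26°, +119.32°.
Eastward gaps between consecutive values (wrapping around): 58.06°, 225.67°, 4.06°, 72.21°.
Largest gap = 225.67° ⇒ minimal covering band is its complement: 360° − 225.67° = 134.33°.
Band runs from +115.26° eastward to -110.41°, crossing the antimeridian.

134.33°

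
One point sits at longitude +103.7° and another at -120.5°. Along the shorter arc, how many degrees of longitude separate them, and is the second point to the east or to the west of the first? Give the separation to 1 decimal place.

Raw difference: -120.5 − 103.7 = -224.2°.
Normalise into (−180°, 180°]: -224.2° + 360° = 135.8°.
Positive ⇒ the second point lies to the east; separation 135.8°.

135.8° east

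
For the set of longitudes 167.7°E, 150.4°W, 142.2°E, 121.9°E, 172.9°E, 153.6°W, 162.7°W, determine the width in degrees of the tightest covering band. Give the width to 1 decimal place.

87.7°

Sort the longitudes: -162.7°, -153.6°, -150.4°, +121.9°, +142.2°, +167.7°, +172.9°.
Eastward gaps between consecutive values (wrapping around): 9.1°, 3.2°, 272.3°, 20.3°, 25.5°, 5.2°, 24.4°.
Largest gap = 272.3° ⇒ minimal covering band is its complement: 360° − 272.3° = 87.7°.
Band runs from +121.9° eastward to -150.4°, crossing the antimeridian.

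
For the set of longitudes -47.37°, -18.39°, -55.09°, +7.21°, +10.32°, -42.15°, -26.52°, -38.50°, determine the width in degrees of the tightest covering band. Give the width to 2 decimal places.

Sort the longitudes: -55.09°, -47.37°, -42.15°, -38.50°, -26.52°, -18.39°, +7.21°, +10.32°.
Eastward gaps between consecutive values (wrapping around): 7.72°, 5.22°, 3.65°, 11.98°, 8.13°, 25.60°, 3.11°, 294.59°.
Largest gap = 294.59° ⇒ minimal covering band is its complement: 360° − 294.59° = 65.41°.
Band runs from -55.09° eastward to +10.32°.

65.41°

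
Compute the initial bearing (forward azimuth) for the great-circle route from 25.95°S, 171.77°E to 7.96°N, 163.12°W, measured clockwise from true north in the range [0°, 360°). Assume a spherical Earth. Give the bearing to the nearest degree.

Δλ = -163.12 − 171.77 = -334.89°; wrapped into (−180°, 180°]: 25.11°.
θ = atan2( sin Δλ · cos φ₂ , cos φ₁ · sin φ₂ − sin φ₁ · cos φ₂ · cos Δλ )
  = atan2(0.42027, 0.51693) = 39.111° → normalised to [0°, 360°): 39.111°.

39°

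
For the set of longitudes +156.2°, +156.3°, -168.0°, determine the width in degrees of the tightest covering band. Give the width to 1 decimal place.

35.8°

Sort the longitudes: -168.0°, +156.2°, +156.3°.
Eastward gaps between consecutive values (wrapping around): 324.2°, 0.1°, 35.7°.
Largest gap = 324.2° ⇒ minimal covering band is its complement: 360° − 324.2° = 35.8°.
Band runs from +156.2° eastward to -168.0°, crossing the antimeridian.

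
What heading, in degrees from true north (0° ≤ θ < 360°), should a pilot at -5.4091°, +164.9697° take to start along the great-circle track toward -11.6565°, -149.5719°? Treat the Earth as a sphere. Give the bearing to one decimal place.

Δλ = -149.5719 − 164.9697 = -314.5416°; wrapped into (−180°, 180°]: 45.4584°.
θ = atan2( sin Δλ · cos φ₂ , cos φ₁ · sin φ₂ − sin φ₁ · cos φ₂ · cos Δλ )
  = atan2(0.69804, -0.13639) = 101.055° → normalised to [0°, 360°): 101.055°.

101.1°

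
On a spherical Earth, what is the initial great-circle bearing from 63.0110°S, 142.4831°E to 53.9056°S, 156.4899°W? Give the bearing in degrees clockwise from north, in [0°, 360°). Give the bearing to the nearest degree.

102°

Δλ = -156.4899 − 142.4831 = -298.9730°; wrapped into (−180°, 180°]: 61.0270°.
θ = atan2( sin Δλ · cos φ₂ , cos φ₁ · sin φ₂ − sin φ₁ · cos φ₂ · cos Δλ )
  = atan2(0.51539, -0.11242) = 102.305° → normalised to [0°, 360°): 102.305°.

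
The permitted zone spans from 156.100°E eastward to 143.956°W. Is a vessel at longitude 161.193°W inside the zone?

Yes

Band width going east from +156.100° to -143.956°: ((-143.956 − 156.100) mod 360) = 59.944°.
Offset of -161.193° east of the west edge: ((-161.193 − 156.100) mod 360) = 42.707°.
42.707° ≤ 59.944° ⇒ inside.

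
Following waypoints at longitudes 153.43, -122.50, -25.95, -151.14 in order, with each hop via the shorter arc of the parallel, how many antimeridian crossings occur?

1

Leg 1: +153.43° → -122.50°, shortest Δλ = 84.07° (east) — crosses 180°.
Leg 2: -122.50° → -25.95°, shortest Δλ = 96.55° (east) — does not cross 180°.
Leg 3: -25.95° → -151.14°, shortest Δλ = -125.19° (west) — does not cross 180°.
Total crossings: 1.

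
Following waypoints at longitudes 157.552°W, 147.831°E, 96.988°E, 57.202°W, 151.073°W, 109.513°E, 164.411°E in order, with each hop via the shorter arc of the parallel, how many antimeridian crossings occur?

Leg 1: -157.552° → +147.831°, shortest Δλ = -54.617° (west) — crosses 180°.
Leg 2: +147.831° → +96.988°, shortest Δλ = -50.843° (west) — does not cross 180°.
Leg 3: +96.988° → -57.202°, shortest Δλ = -154.19° (west) — does not cross 180°.
Leg 4: -57.202° → -151.073°, shortest Δλ = -93.871° (west) — does not cross 180°.
Leg 5: -151.073° → +109.513°, shortest Δλ = -99.414° (west) — crosses 180°.
Leg 6: +109.513° → +164.411°, shortest Δλ = 54.898° (east) — does not cross 180°.
Total crossings: 2.

2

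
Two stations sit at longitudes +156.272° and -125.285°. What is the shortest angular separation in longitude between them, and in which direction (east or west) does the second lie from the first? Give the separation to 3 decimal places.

Raw difference: -125.285 − 156.272 = -281.557°.
Normalise into (−180°, 180°]: -281.557° + 360° = 78.443°.
Positive ⇒ the second point lies to the east; separation 78.443°.

78.443° east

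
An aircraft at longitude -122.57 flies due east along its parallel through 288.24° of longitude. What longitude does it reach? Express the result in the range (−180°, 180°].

+165.67°

Start at -122.57°; shift +288.24° → +165.67°.
+165.67° already lies in (−180°, 180°].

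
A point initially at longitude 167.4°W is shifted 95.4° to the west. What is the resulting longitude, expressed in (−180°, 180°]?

Start at -167.4°; shift −95.4° → -262.8°.
-262.8° lies outside (−180°, 180°]; add 360° → +97.2°.

97.2°E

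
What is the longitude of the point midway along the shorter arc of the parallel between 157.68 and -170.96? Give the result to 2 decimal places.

Signed shortest Δλ from +157.68° to -170.96° is +31.36°.
Midpoint longitude = +157.68° + (+31.36°)/2 = +157.68° + 15.68° = +173.36°.
(The naïve average (+157.68 + -170.96)/2 = -6.64° is on the wrong side of the globe.)

+173.36°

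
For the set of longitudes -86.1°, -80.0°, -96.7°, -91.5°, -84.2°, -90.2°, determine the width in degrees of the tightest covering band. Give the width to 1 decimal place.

Sort the longitudes: -96.7°, -91.5°, -90.2°, -86.1°, -84.2°, -80.0°.
Eastward gaps between consecutive values (wrapping around): 5.2°, 1.3°, 4.1°, 1.9°, 4.2°, 343.3°.
Largest gap = 343.3° ⇒ minimal covering band is its complement: 360° − 343.3° = 16.7°.
Band runs from -96.7° eastward to -80.0°.

16.7°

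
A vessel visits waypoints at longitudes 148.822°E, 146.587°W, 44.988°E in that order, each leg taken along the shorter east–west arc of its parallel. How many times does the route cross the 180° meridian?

2

Leg 1: +148.822° → -146.587°, shortest Δλ = 64.591° (east) — crosses 180°.
Leg 2: -146.587° → +44.988°, shortest Δλ = -168.425° (west) — crosses 180°.
Total crossings: 2.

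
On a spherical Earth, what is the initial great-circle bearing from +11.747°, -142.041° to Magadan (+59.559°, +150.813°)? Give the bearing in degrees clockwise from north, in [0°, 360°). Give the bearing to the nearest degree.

Δλ = 150.813 − -142.041 = 292.854°; wrapped into (−180°, 180°]: -67.146°.
θ = atan2( sin Δλ · cos φ₂ , cos φ₁ · sin φ₂ − sin φ₁ · cos φ₂ · cos Δλ )
  = atan2(-0.46688, 0.80403) = -30.142° → normalised to [0°, 360°): 329.858°.

330°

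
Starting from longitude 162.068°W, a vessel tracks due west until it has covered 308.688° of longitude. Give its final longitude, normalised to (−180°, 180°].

110.756°W

Start at -162.068°; shift −308.688° → -470.756°.
-470.756° lies outside (−180°, 180°]; add 360° → -110.756°.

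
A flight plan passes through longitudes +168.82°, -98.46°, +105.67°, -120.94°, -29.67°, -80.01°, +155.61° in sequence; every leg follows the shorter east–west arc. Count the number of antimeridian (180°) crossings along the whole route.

4

Leg 1: +168.82° → -98.46°, shortest Δλ = 92.72° (east) — crosses 180°.
Leg 2: -98.46° → +105.67°, shortest Δλ = -155.87° (west) — crosses 180°.
Leg 3: +105.67° → -120.94°, shortest Δλ = 133.39° (east) — crosses 180°.
Leg 4: -120.94° → -29.67°, shortest Δλ = 91.27° (east) — does not cross 180°.
Leg 5: -29.67° → -80.01°, shortest Δλ = -50.34° (west) — does not cross 180°.
Leg 6: -80.01° → +155.61°, shortest Δλ = -124.38° (west) — crosses 180°.
Total crossings: 4.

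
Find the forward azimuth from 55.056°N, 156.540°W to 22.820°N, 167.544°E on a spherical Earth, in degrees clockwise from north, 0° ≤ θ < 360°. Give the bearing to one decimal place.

Δλ = 167.544 − -156.540 = 324.084°; wrapped into (−180°, 180°]: -35.916°.
θ = atan2( sin Δλ · cos φ₂ , cos φ₁ · sin φ₂ − sin φ₁ · cos φ₂ · cos Δλ )
  = atan2(-0.54068, -0.38976) = -125.787° → normalised to [0°, 360°): 234.213°.

234.2°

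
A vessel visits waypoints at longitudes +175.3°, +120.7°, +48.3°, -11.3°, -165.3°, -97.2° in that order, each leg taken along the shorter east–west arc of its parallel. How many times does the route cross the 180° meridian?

0

Leg 1: +175.3° → +120.7°, shortest Δλ = -54.6° (west) — does not cross 180°.
Leg 2: +120.7° → +48.3°, shortest Δλ = -72.4° (west) — does not cross 180°.
Leg 3: +48.3° → -11.3°, shortest Δλ = -59.6° (west) — does not cross 180°.
Leg 4: -11.3° → -165.3°, shortest Δλ = -154.0° (west) — does not cross 180°.
Leg 5: -165.3° → -97.2°, shortest Δλ = 68.1° (east) — does not cross 180°.
Total crossings: 0.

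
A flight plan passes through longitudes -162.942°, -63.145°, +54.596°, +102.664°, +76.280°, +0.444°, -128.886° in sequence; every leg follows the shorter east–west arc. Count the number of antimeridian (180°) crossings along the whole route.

0

Leg 1: -162.942° → -63.145°, shortest Δλ = 99.797° (east) — does not cross 180°.
Leg 2: -63.145° → +54.596°, shortest Δλ = 117.741° (east) — does not cross 180°.
Leg 3: +54.596° → +102.664°, shortest Δλ = 48.068° (east) — does not cross 180°.
Leg 4: +102.664° → +76.280°, shortest Δλ = -26.384° (west) — does not cross 180°.
Leg 5: +76.280° → +0.444°, shortest Δλ = -75.836° (west) — does not cross 180°.
Leg 6: +0.444° → -128.886°, shortest Δλ = -129.33° (west) — does not cross 180°.
Total crossings: 0.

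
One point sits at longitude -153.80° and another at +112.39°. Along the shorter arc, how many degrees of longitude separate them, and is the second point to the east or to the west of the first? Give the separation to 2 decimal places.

93.81° west

Raw difference: 112.39 − -153.80 = 266.19°.
Normalise into (−180°, 180°]: 266.19° − 360° = -93.81°.
Negative ⇒ the second point lies to the west; separation 93.81°.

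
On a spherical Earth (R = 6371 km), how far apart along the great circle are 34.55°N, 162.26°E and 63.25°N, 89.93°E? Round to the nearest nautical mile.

Δλ = 89.93 − 162.26 = -72.33°.
Δφ = 63.25 − 34.55 = 28.70°.
a = sin²(Δφ/2) + cos φ₁ · cos φ₂ · sin²(Δλ/2) = 0.190522.
c = 2·atan2(√a, √(1−a)) = 0.90338 rad → d = 6371·c ≈ 5755.46 km ≈ 3107.70 nmi.

3108 nmi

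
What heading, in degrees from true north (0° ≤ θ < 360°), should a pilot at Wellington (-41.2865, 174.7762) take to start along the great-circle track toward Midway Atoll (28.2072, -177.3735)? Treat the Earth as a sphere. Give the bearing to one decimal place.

7.4°

Δλ = -177.3735 − 174.7762 = -352.1497°; wrapped into (−180°, 180°]: 7.8503°.
θ = atan2( sin Δλ · cos φ₂ , cos φ₁ · sin φ₂ − sin φ₁ · cos φ₂ · cos Δλ )
  = atan2(0.12036, 0.93118) = 7.365° → normalised to [0°, 360°): 7.365°.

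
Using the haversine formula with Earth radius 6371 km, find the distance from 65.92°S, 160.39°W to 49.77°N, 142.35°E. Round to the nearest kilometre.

13752 km

Δλ = 142.35 − -160.39 = 302.74°; wrapped into (−180°, 180°]: -57.26°.
Δφ = 49.77 − -65.92 = 115.69°.
a = sin²(Δφ/2) + cos φ₁ · cos φ₂ · sin²(Δλ/2) = 0.777251.
c = 2·atan2(√a, √(1−a)) = 2.15856 rad → d = 6371·c ≈ 13752.19 km.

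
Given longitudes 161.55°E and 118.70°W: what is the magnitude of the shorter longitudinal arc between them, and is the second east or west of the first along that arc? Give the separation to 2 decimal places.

Raw difference: -118.70 − 161.55 = -280.25°.
Normalise into (−180°, 180°]: -280.25° + 360° = 79.75°.
Positive ⇒ the second point lies to the east; separation 79.75°.

79.75° east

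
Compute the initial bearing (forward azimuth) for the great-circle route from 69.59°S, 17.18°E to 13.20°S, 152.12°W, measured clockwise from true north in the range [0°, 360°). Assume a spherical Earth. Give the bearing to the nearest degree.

Δλ = -152.12 − 17.18 = -169.30°.
θ = atan2( sin Δλ · cos φ₂ , cos φ₁ · sin φ₂ − sin φ₁ · cos φ₂ · cos Δλ )
  = atan2(-0.18076, -0.97623) = -169.510° → normalised to [0°, 360°): 190.490°.

190°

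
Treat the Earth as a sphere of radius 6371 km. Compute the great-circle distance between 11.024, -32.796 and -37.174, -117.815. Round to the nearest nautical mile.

Δλ = -117.815 − -32.796 = -85.019°.
Δφ = -37.174 − 11.024 = -48.198°.
a = sin²(Δφ/2) + cos φ₁ · cos φ₂ · sin²(Δλ/2) = 0.523818.
c = 2·atan2(√a, √(1−a)) = 1.61845 rad → d = 6371·c ≈ 10311.15 km ≈ 5567.57 nmi.

5568 nmi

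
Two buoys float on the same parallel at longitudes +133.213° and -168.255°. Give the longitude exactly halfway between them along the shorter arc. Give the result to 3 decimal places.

+162.479°

Signed shortest Δλ from +133.213° to -168.255° is +58.532°.
Midpoint longitude = +133.213° + (+58.532°)/2 = +133.213° + 29.266° = +162.479°.
(The naïve average (+133.213 + -168.255)/2 = -17.521° is on the wrong side of the globe.)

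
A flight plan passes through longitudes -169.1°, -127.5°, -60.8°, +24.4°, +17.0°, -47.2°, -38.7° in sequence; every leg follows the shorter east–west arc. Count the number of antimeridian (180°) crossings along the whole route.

0

Leg 1: -169.1° → -127.5°, shortest Δλ = 41.6° (east) — does not cross 180°.
Leg 2: -127.5° → -60.8°, shortest Δλ = 66.7° (east) — does not cross 180°.
Leg 3: -60.8° → +24.4°, shortest Δλ = 85.2° (east) — does not cross 180°.
Leg 4: +24.4° → +17.0°, shortest Δλ = -7.4° (west) — does not cross 180°.
Leg 5: +17.0° → -47.2°, shortest Δλ = -64.2° (west) — does not cross 180°.
Leg 6: -47.2° → -38.7°, shortest Δλ = 8.5° (east) — does not cross 180°.
Total crossings: 0.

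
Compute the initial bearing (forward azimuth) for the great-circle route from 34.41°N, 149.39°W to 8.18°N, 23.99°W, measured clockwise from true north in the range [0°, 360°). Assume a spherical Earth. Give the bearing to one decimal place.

Δλ = -23.99 − -149.39 = 125.40°.
θ = atan2( sin Δλ · cos φ₂ , cos φ₁ · sin φ₂ − sin φ₁ · cos φ₂ · cos Δλ )
  = atan2(0.80683, 0.44141) = 61.317° → normalised to [0°, 360°): 61.317°.

61.3°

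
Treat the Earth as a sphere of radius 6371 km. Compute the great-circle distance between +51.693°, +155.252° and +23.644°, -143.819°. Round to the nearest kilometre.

5982 km

Δλ = -143.819 − 155.252 = -299.071°; wrapped into (−180°, 180°]: 60.929°.
Δφ = 23.644 − 51.693 = -28.049°.
a = sin²(Δφ/2) + cos φ₁ · cos φ₂ · sin²(Δλ/2) = 0.204692.
c = 2·atan2(√a, √(1−a)) = 0.93897 rad → d = 6371·c ≈ 5982.21 km.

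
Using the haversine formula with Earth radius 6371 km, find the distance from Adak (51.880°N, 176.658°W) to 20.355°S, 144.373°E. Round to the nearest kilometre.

8878 km

Δλ = 144.373 − -176.658 = 321.031°; wrapped into (−180°, 180°]: -38.969°.
Δφ = -20.355 − 51.880 = -72.235°.
a = sin²(Δφ/2) + cos φ₁ · cos φ₂ · sin²(Δλ/2) = 0.411835.
c = 2·atan2(√a, √(1−a)) = 1.39354 rad → d = 6371·c ≈ 8878.23 km.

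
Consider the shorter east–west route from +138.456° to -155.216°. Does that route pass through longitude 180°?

Yes

Naïve |-155.216 − 138.456| = 293.672° > 180°, so the shorter arc goes the other way round — across 180°.
Signed shortest Δλ = ((-155.216 − 138.456 + 180) mod 360) − 180 = 66.328°.
Going east by 66.328° from +138.456° passes through 180° before reaching -155.216°.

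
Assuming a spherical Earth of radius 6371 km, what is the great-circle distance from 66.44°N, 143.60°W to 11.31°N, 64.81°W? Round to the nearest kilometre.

8358 km

Δλ = -64.81 − -143.60 = 78.79°.
Δφ = 11.31 − 66.44 = -55.13°.
a = sin²(Δφ/2) + cos φ₁ · cos φ₂ · sin²(Δλ/2) = 0.372017.
c = 2·atan2(√a, √(1−a)) = 1.31195 rad → d = 6371·c ≈ 8358.43 km.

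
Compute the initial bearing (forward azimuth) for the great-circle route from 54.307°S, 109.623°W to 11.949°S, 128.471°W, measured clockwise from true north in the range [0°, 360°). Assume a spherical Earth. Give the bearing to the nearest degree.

Δλ = -128.471 − -109.623 = -18.848°.
θ = atan2( sin Δλ · cos φ₂ , cos φ₁ · sin φ₂ − sin φ₁ · cos φ₂ · cos Δλ )
  = atan2(-0.31606, 0.63116) = -26.600° → normalised to [0°, 360°): 333.400°.

333°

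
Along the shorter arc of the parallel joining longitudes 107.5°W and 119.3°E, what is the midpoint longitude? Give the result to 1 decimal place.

Signed shortest Δλ from -107.5° to +119.3° is -133.2°.
Midpoint longitude = -107.5° + (-133.2°)/2 = -107.5° − 66.6° = -174.1°.
(The naïve average (-107.5 + +119.3)/2 = 5.9° is on the wrong side of the globe.)

174.1°W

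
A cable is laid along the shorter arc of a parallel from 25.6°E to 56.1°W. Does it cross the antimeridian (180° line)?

No

Signed shortest Δλ = ((-56.1 − 25.6 + 180) mod 360) − 180 = -81.7°.
Going west by 81.7° from +25.6° reaches -56.1° without touching 180°.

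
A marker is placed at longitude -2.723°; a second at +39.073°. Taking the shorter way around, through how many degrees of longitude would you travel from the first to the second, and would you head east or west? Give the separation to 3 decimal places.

Raw difference: 39.073 − -2.723 = 41.796°.
Normalise into (−180°, 180°]: 41.796° stays 41.796°.
Positive ⇒ the second point lies to the east; separation 41.796°.

41.796° east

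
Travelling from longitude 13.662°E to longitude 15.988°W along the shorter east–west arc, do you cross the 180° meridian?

No

Signed shortest Δλ = ((-15.988 − 13.662 + 180) mod 360) − 180 = -29.65°.
Going west by 29.65° from +13.662° reaches -15.988° without touching 180°.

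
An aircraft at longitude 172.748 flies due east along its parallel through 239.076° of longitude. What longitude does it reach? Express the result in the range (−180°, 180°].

Start at +172.748°; shift +239.076° → +411.824°.
+411.824° lies outside (−180°, 180°]; subtract 360° → +51.824°.

+51.824°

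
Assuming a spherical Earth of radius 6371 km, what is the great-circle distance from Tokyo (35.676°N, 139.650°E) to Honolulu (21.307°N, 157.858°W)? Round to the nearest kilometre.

6209 km

Δλ = -157.858 − 139.650 = -297.508°; wrapped into (−180°, 180°]: 62.492°.
Δφ = 21.307 − 35.676 = -14.369°.
a = sin²(Δφ/2) + cos φ₁ · cos φ₂ · sin²(Δλ/2) = 0.219269.
c = 2·atan2(√a, √(1−a)) = 0.97465 rad → d = 6371·c ≈ 6209.47 km.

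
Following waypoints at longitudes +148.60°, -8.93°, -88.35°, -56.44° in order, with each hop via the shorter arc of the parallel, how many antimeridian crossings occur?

0

Leg 1: +148.60° → -8.93°, shortest Δλ = -157.53° (west) — does not cross 180°.
Leg 2: -8.93° → -88.35°, shortest Δλ = -79.42° (west) — does not cross 180°.
Leg 3: -88.35° → -56.44°, shortest Δλ = 31.91° (east) — does not cross 180°.
Total crossings: 0.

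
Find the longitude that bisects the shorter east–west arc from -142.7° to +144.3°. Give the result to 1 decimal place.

Signed shortest Δλ from -142.7° to +144.3° is -73.0°.
Midpoint longitude = -142.7° + (-73.0°)/2 = -142.7° − 36.5° = -179.2°.
(The naïve average (-142.7 + +144.3)/2 = 0.8° is on the wrong side of the globe.)

-179.2°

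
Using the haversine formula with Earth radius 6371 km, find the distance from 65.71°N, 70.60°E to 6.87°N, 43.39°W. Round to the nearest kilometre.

10371 km

Δλ = -43.39 − 70.60 = -113.99°.
Δφ = 6.87 − 65.71 = -58.84°.
a = sin²(Δφ/2) + cos φ₁ · cos φ₂ · sin²(Δλ/2) = 0.528509.
c = 2·atan2(√a, √(1−a)) = 1.62785 rad → d = 6371·c ≈ 10371.01 km.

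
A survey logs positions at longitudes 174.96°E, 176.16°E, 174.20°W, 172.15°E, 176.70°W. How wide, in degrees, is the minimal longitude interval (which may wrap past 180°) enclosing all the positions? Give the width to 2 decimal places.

13.65°

Sort the longitudes: -176.70°, -174.20°, +172.15°, +174.96°, +176.16°.
Eastward gaps between consecutive values (wrapping around): 2.50°, 346.35°, 2.81°, 1.20°, 7.14°.
Largest gap = 346.35° ⇒ minimal covering band is its complement: 360° − 346.35° = 13.65°.
Band runs from +172.15° eastward to -174.20°, crossing the antimeridian.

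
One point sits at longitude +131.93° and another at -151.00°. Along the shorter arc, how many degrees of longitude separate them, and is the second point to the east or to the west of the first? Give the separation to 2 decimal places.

77.07° east

Raw difference: -151.00 − 131.93 = -282.93°.
Normalise into (−180°, 180°]: -282.93° + 360° = 77.07°.
Positive ⇒ the second point lies to the east; separation 77.07°.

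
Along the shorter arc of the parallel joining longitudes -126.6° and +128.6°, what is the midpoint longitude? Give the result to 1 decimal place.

Signed shortest Δλ from -126.6° to +128.6° is -104.8°.
Midpoint longitude = -126.6° + (-104.8°)/2 = -126.6° − 52.4° = -179.0°.
(The naïve average (-126.6 + +128.6)/2 = 1.0° is on the wrong side of the globe.)

-179.0°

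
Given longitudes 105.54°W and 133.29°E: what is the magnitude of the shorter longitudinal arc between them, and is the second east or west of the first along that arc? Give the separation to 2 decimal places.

Raw difference: 133.29 − -105.54 = 238.83°.
Normalise into (−180°, 180°]: 238.83° − 360° = -121.17°.
Negative ⇒ the second point lies to the west; separation 121.17°.

121.17° west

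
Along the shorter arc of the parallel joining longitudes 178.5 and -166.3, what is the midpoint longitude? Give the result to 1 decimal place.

-173.9°

Signed shortest Δλ from +178.5° to -166.3° is +15.2°.
Midpoint longitude = +178.5° + (+15.2°)/2 = +178.5° + 7.6° = +186.1°.
Normalise into (−180°, 180°]: -173.9°.
(The naïve average (+178.5 + -166.3)/2 = 6.1° is on the wrong side of the globe.)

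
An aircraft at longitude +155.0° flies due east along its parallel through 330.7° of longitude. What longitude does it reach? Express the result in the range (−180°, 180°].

+125.7°

Start at +155.0°; shift +330.7° → +485.7°.
+485.7° lies outside (−180°, 180°]; subtract 360° → +125.7°.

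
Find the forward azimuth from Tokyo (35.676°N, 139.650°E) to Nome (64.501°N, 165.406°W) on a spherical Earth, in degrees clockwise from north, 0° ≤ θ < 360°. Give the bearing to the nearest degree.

31°

Δλ = -165.406 − 139.650 = -305.056°; wrapped into (−180°, 180°]: 54.944°.
θ = atan2( sin Δλ · cos φ₂ , cos φ₁ · sin φ₂ − sin φ₁ · cos φ₂ · cos Δλ )
  = atan2(0.35240, 0.58900) = 30.892° → normalised to [0°, 360°): 30.892°.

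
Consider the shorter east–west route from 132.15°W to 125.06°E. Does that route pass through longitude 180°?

Yes

Naïve |125.06 − -132.15| = 257.21° > 180°, so the shorter arc goes the other way round — across 180°.
Signed shortest Δλ = ((125.06 − -132.15 + 180) mod 360) − 180 = -102.79°.
Going west by 102.79° from -132.15° passes through 180° before reaching +125.06°.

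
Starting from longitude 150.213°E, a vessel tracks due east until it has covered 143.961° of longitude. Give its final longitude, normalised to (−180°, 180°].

Start at +150.213°; shift +143.961° → +294.174°.
+294.174° lies outside (−180°, 180°]; subtract 360° → -65.826°.

65.826°W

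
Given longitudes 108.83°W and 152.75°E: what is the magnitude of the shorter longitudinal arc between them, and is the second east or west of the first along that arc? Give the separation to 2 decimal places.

98.42° west

Raw difference: 152.75 − -108.83 = 261.58°.
Normalise into (−180°, 180°]: 261.58° − 360° = -98.42°.
Negative ⇒ the second point lies to the west; separation 98.42°.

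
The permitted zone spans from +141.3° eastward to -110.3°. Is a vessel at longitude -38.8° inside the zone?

Band width going east from +141.3° to -110.3°: ((-110.3 − 141.3) mod 360) = 108.4°.
Offset of -38.8° east of the west edge: ((-38.8 − 141.3) mod 360) = 179.9°.
179.9° > 108.4° ⇒ outside.

No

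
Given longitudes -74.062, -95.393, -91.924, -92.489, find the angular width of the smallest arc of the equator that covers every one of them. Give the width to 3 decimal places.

21.331°

Sort the longitudes: -95.393°, -92.489°, -91.924°, -74.062°.
Eastward gaps between consecutive values (wrapping around): 2.904°, 0.565°, 17.862°, 338.669°.
Largest gap = 338.669° ⇒ minimal covering band is its complement: 360° − 338.669° = 21.331°.
Band runs from -95.393° eastward to -74.062°.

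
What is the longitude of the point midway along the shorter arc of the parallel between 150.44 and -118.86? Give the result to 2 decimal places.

-164.21°

Signed shortest Δλ from +150.44° to -118.86° is +90.70°.
Midpoint longitude = +150.44° + (+90.70°)/2 = +150.44° + 45.35° = +195.79°.
Normalise into (−180°, 180°]: -164.21°.
(The naïve average (+150.44 + -118.86)/2 = 15.79° is on the wrong side of the globe.)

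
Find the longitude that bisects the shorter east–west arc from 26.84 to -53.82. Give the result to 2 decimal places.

Signed shortest Δλ from +26.84° to -53.82° is -80.66°.
Midpoint longitude = +26.84° + (-80.66°)/2 = +26.84° − 40.33° = -13.49°.

-13.49°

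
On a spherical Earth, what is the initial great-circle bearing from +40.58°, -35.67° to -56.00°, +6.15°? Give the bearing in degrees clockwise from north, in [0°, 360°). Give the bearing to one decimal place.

Δλ = 6.15 − -35.67 = 41.82°.
θ = atan2( sin Δλ · cos φ₂ , cos φ₁ · sin φ₂ − sin φ₁ · cos φ₂ · cos Δλ )
  = atan2(0.37287, -0.90074) = 157.513° → normalised to [0°, 360°): 157.513°.

157.5°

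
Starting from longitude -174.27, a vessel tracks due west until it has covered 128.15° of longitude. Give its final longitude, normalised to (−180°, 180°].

+57.58°

Start at -174.27°; shift −128.15° → -302.42°.
-302.42° lies outside (−180°, 180°]; add 360° → +57.58°.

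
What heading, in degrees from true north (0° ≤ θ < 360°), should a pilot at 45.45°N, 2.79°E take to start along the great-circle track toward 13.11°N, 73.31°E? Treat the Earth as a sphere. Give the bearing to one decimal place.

94.5°

Δλ = 73.31 − 2.79 = 70.52°.
θ = atan2( sin Δλ · cos φ₂ , cos φ₁ · sin φ₂ − sin φ₁ · cos φ₂ · cos Δλ )
  = atan2(0.91819, -0.07233) = 94.504° → normalised to [0°, 360°): 94.504°.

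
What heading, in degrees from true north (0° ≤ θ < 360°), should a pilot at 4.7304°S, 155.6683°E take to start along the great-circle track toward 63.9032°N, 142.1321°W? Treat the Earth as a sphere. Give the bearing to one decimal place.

Δλ = -142.1321 − 155.6683 = -297.8004°; wrapped into (−180°, 180°]: 62.1996°.
θ = atan2( sin Δλ · cos φ₂ , cos φ₁ · sin φ₂ − sin φ₁ · cos φ₂ · cos Δλ )
  = atan2(0.38912, 0.91191) = 23.108° → normalised to [0°, 360°): 23.108°.

23.1°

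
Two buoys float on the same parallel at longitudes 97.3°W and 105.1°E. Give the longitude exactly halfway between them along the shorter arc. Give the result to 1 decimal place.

176.1°W

Signed shortest Δλ from -97.3° to +105.1° is -157.6°.
Midpoint longitude = -97.3° + (-157.6°)/2 = -97.3° − 78.8° = -176.1°.
(The naïve average (-97.3 + +105.1)/2 = 3.9° is on the wrong side of the globe.)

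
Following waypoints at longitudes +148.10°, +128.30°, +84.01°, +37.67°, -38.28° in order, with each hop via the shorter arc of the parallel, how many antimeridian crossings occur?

Leg 1: +148.10° → +128.30°, shortest Δλ = -19.8° (west) — does not cross 180°.
Leg 2: +128.30° → +84.01°, shortest Δλ = -44.29° (west) — does not cross 180°.
Leg 3: +84.01° → +37.67°, shortest Δλ = -46.34° (west) — does not cross 180°.
Leg 4: +37.67° → -38.28°, shortest Δλ = -75.95° (west) — does not cross 180°.
Total crossings: 0.

0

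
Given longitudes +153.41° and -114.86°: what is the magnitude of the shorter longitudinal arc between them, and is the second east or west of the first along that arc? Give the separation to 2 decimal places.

Raw difference: -114.86 − 153.41 = -268.27°.
Normalise into (−180°, 180°]: -268.27° + 360° = 91.73°.
Positive ⇒ the second point lies to the east; separation 91.73°.

91.73° east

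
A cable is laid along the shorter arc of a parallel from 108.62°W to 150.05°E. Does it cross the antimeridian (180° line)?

Naïve |150.05 − -108.62| = 258.67° > 180°, so the shorter arc goes the other way round — across 180°.
Signed shortest Δλ = ((150.05 − -108.62 + 180) mod 360) − 180 = -101.33°.
Going west by 101.33° from -108.62° passes through 180° before reaching +150.05°.

Yes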